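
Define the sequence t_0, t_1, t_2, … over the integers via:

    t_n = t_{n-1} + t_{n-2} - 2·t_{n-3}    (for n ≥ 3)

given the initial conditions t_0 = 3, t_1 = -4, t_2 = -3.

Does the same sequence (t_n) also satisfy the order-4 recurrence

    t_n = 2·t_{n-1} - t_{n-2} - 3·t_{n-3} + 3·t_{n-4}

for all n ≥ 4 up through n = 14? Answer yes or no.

Terms t_0..t_14: 3, -4, -3, -13, -8, -15, 3, 4, 37, 35, 64, 25, 19, -84, -115
n=4: candidate gives -2, actual t_4 = -8 ✗

no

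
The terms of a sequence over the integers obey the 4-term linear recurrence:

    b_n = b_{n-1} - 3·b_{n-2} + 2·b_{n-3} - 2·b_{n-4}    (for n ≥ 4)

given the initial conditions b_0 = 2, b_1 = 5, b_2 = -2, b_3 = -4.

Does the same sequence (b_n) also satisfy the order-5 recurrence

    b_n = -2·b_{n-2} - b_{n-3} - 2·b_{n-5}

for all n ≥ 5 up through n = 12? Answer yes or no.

yes

Terms b_0..b_12: 2, 5, -2, -4, 8, 6, -22, -16, 46, 38, -88, -78, 170
n=5: candidate gives 6, actual b_5 = 6 ✓
n=6: candidate gives -22, actual b_6 = -22 ✓
n=7: candidate gives -16, actual b_7 = -16 ✓
n=8: candidate gives 46, actual b_8 = 46 ✓
n=9: candidate gives 38, actual b_9 = 38 ✓
n=10: candidate gives -88, actual b_10 = -88 ✓
n=11: candidate gives -78, actual b_11 = -78 ✓
n=12: candidate gives 170, actual b_12 = 170 ✓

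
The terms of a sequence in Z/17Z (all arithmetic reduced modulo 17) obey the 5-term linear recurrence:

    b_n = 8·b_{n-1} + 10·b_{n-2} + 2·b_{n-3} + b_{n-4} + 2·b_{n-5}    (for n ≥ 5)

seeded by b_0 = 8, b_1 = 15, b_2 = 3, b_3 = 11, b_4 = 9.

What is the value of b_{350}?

4

b_5 = 8·9 + 10·11 + 2·3 + 1·15 + 2·8 = 15
b_6 = 8·15 + 10·9 + 2·11 + 1·3 + 2·15 = 10
b_7 = 8·10 + 10·15 + 2·9 + 1·11 + 2·3 = 10
b_8 = 8·10 + 10·10 + 2·15 + 1·9 + 2·11 = 3
b_9 = 8·3 + 10·10 + 2·10 + 1·15 + 2·9 = 7
b_10 = 8·7 + 10·3 + 2·10 + 1·10 + 2·15 = 10
Continuing the recurrence:
  b_11 = 16;  b_12 = 10;  b_13 = 1;  b_14 = 11;  b_15 = 1;  b_16 = 9
  b_17 = 6;  b_18 = 0;  b_19 = 16;  b_20 = 15;  b_21 = 15;  b_22 = 8
  b_23 = 5;  b_24 = 10;  b_25 = 4;  b_26 = 10;  b_27 = 8;  b_28 = 5
  b_29 = 11;  b_30 = 2;  b_31 = 11;  b_32 = 15;  b_33 = 0;  b_34 = 9
  b_35 = 15;  b_36 = 9;  b_37 = 15;  b_38 = 11;  b_39 = 0;  b_40 = 9
  b_41 = 8;  b_42 = 8;  b_43 = 14;  b_44 = 13;  b_45 = 14;  b_46 = 5
  b_47 = 15;  b_48 = 1;  b_49 = 4;  b_50 = 3;  b_51 = 6;  b_52 = 15
  b_53 = 5;  b_54 = 9;  b_55 = 11;  b_56 = 11;  b_57 = 13;  b_58 = 0
  b_59 = 11;  b_60 = 11;  b_61 = 12;  b_62 = 16;  b_63 = 9;  b_64 = 0
  b_65 = 3;  b_66 = 14;  b_67 = 13;  b_68 = 13;  b_69 = 10;  b_70 = 1
  b_71 = 5;  b_72 = 7;  b_73 = 8;  b_74 = 12;  b_75 = 10;  b_76 = 12
  b_77 = 4;  b_78 = 13;  b_79 = 15;  b_80 = 1;  b_81 = 8;  b_82 = 6
  b_83 = 1;  b_84 = 13;  b_85 = 0;  b_86 = 1;  b_87 = 13;  b_88 = 10
  b_89 = 0;  b_90 = 8;  b_91 = 14;  b_92 = 7;  b_93 = 11;  b_94 = 7
  b_95 = 6;  b_96 = 5;  b_97 = 3;  b_98 = 13;  b_99 = 11;  b_100 = 3
  b_101 = 3;  b_102 = 10;  b_103 = 0;  b_104 = 12;  b_105 = 6;  b_106 = 14
  b_107 = 12;  b_108 = 5;  b_109 = 14;  b_110 = 8;  b_111 = 16;  b_112 = 10
  b_113 = 8;  b_114 = 11;  b_115 = 16;  b_116 = 7;  b_117 = 11;  b_118 = 13
  b_119 = 11;  b_120 = 7;  b_121 = 13;  b_122 = 10;  b_123 = 6;  b_124 = 16
  b_125 = 14;  b_126 = 14;  b_127 = 4;  b_128 = 7;  b_129 = 0;  b_130 = 1
  b_131 = 3;  b_132 = 15;  b_133 = 13;  b_134 = 6;  b_135 = 9;  b_136 = 9
  b_137 = 13;  b_138 = 6;  b_139 = 13;  b_140 = 13;  b_141 = 5;  b_142 = 7
  b_143 = 4;  b_144 = 15;  b_145 = 1;  b_146 = 13;  b_147 = 9;  b_148 = 6
  b_149 = 8;  b_150 = 4;  b_151 = 6;  b_152 = 9;  b_153 = 7;  b_154 = 8
  b_155 = 13;  b_156 = 15;  b_157 = 2;  b_158 = 10;  b_159 = 6;  b_160 = 6
  b_161 = 7;  b_162 = 6;  b_163 = 3;  b_164 = 14;  b_165 = 3;  b_166 = 3
  b_167 = 12;  b_168 = 16;  b_169 = 13;  b_170 = 8;  b_171 = 6;  b_172 = 7
  b_173 = 7;  b_174 = 2;  b_175 = 3;  b_176 = 9;  b_177 = 8;  b_178 = 6
  b_179 = 0;  b_180 = 6;  b_181 = 1;  b_182 = 5;  b_183 = 6;  b_184 = 4
  b_185 = 13;  b_186 = 10;  b_187 = 13;  b_188 = 8;  b_189 = 14;  b_190 = 16
  b_191 = 11;  b_192 = 4;  b_193 = 0;  b_194 = 4;  b_195 = 15;  b_196 = 16
  b_197 = 5;  b_198 = 13;  b_199 = 5;  b_200 = 5;  b_201 = 0;  b_202 = 15
  b_203 = 8;  b_204 = 8;  b_205 = 14;  b_206 = 2;  b_207 = 6;  b_208 = 1
  b_209 = 0;  b_210 = 1;  b_211 = 3;  b_212 = 13;  b_213 = 2;  b_214 = 0
  b_215 = 0;  b_216 = 6;  b_217 = 8;  b_218 = 9;  b_219 = 11;  b_220 = 13
  b_221 = 14;  b_222 = 0;  b_223 = 8;  b_224 = 8;  b_225 = 14;  b_226 = 15
  b_227 = 12;  b_228 = 9;  b_229 = 14;  b_230 = 14;  b_231 = 6;  b_232 = 11
  b_233 = 4;  b_234 = 9;  b_235 = 15;  b_236 = 3;  b_237 = 14;  b_238 = 2
  b_239 = 8;  b_240 = 9;  b_241 = 6;  b_242 = 14;  b_243 = 15;  b_244 = 8
  b_245 = 11;  b_246 = 3;  b_247 = 6;  b_248 = 2;  b_249 = 7;  b_250 = 11
  b_251 = 4;  b_252 = 0;  b_253 = 5;  b_254 = 5;  b_255 = 14;  b_256 = 10
  b_257 = 14;  b_258 = 0;  b_259 = 14;  b_260 = 8;  b_261 = 0;  b_262 = 0
  b_263 = 13;  b_264 = 4;  b_265 = 8;  b_266 = 11;  b_267 = 2;  b_268 = 2
  b_269 = 6;  b_270 = 14;  b_271 = 13;  b_272 = 7;  b_273 = 3;  b_274 = 10
  b_275 = 12;  b_276 = 14;  b_277 = 14;  b_278 = 3;  b_279 = 3;  b_280 = 1
  b_281 = 1;  b_282 = 4;  b_283 = 2;  b_284 = 14;  b_285 = 7;  b_286 = 2
  b_287 = 5;  b_288 = 7;  b_289 = 9;  b_290 = 15;  b_291 = 12;  b_292 = 9
  b_293 = 7;  b_294 = 16;  b_295 = 3;  b_296 = 10;  b_297 = 14;  b_298 = 10
  b_299 = 3;  b_300 = 15;  b_301 = 0;  b_302 = 7;  b_303 = 7;  b_304 = 11
  b_305 = 15;  b_306 = 13;  b_307 = 8;  b_308 = 11;  b_309 = 10;  b_310 = 11
  b_311 = 6;  b_312 = 1;  b_313 = 3;  b_314 = 9;  b_315 = 13;  b_316 = 9
  b_317 = 4;  b_318 = 10;  b_319 = 16;  b_320 = 16;  b_321 = 7;  b_322 = 11
  b_323 = 5;  b_324 = 8;  b_325 = 5;  b_326 = 2;  b_327 = 7;  b_328 = 2
  b_329 = 9;  b_330 = 16;  b_331 = 12;  b_332 = 1;  b_333 = 3;  b_334 = 7
  b_335 = 13;  b_336 = 1;  b_337 = 4;  b_338 = 13;  b_339 = 3;  b_340 = 2
  b_341 = 10;  b_342 = 8;  b_343 = 10;  b_344 = 1;  b_345 = 2;  b_346 = 6
  b_347 = 11;  b_348 = 3
b_349 = 8·3 + 10·11 + 2·6 + 1·2 + 2·1 = 14
b_350 = 8·14 + 10·3 + 2·11 + 1·6 + 2·2 = 4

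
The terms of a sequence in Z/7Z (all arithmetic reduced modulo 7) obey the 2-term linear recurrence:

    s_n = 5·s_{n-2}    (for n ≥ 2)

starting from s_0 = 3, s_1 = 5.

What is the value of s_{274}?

s_2 = 0·5 + 5·3 = 1
s_3 = 0·1 + 5·5 = 4
s_4 = 0·4 + 5·1 = 5
s_5 = 0·5 + 5·4 = 6
s_6 = 0·6 + 5·5 = 4
s_7 = 0·4 + 5·6 = 2
s_8 = 0·2 + 5·4 = 6
s_9 = 0·6 + 5·2 = 3
s_10 = 0·3 + 5·6 = 2
s_11 = 0·2 + 5·3 = 1
s_12 = 0·1 + 5·2 = 3
s_13 = 0·3 + 5·1 = 5
(s_12, s_13) = (3, 5) = (s_0, s_1), so the sequence has period 12.
274 ≡ 10 (mod 12), hence s_274 = s_10 = 2.

2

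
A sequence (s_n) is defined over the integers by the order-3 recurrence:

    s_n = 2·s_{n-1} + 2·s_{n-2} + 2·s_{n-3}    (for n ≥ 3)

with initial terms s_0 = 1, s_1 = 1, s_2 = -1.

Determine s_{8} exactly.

268

s_3 = 2·-1 + 2·1 + 2·1 = 2
s_4 = 2·2 + 2·-1 + 2·1 = 4
s_5 = 2·4 + 2·2 + 2·-1 = 10
s_6 = 2·10 + 2·4 + 2·2 = 32
s_7 = 2·32 + 2·10 + 2·4 = 92
s_8 = 2·92 + 2·32 + 2·10 = 268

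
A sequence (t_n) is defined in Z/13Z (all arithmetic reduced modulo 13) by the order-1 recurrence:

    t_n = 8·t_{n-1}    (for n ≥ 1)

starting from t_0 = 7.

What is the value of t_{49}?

4

t_1 = 8·7 = 4
t_2 = 8·4 = 6
t_3 = 8·6 = 9
t_4 = 8·9 = 7
(t_4) = (7) = (t_0), so the sequence has period 4.
49 ≡ 1 (mod 4), hence t_49 = t_1 = 4.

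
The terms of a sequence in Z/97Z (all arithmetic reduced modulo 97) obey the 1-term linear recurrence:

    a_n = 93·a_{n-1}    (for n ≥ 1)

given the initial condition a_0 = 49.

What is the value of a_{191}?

a_1 = 93·49 = 95
a_2 = 93·95 = 8
a_3 = 93·8 = 65
a_4 = 93·65 = 31
a_5 = 93·31 = 70
a_6 = 93·70 = 11
a_7 = 93·11 = 53
a_8 = 93·53 = 79
a_9 = 93·79 = 72
a_10 = 93·72 = 3
a_11 = 93·3 = 85
a_12 = 93·85 = 48
a_13 = 93·48 = 2
a_14 = 93·2 = 89
a_15 = 93·89 = 32
a_16 = 93·32 = 66
a_17 = 93·66 = 27
a_18 = 93·27 = 86
a_19 = 93·86 = 44
a_20 = 93·44 = 18
a_21 = 93·18 = 25
a_22 = 93·25 = 94
a_23 = 93·94 = 12
a_24 = 93·12 = 49
(a_24) = (49) = (a_0), so the sequence has period 24.
191 ≡ 23 (mod 24), hence a_191 = a_23 = 12.

12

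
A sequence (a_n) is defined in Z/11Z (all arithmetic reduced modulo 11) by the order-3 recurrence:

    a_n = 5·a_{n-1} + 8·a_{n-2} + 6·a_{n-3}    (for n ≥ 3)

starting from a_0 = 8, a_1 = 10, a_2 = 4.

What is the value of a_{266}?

a_3 = 5·4 + 8·10 + 6·8 = 5
a_4 = 5·5 + 8·4 + 6·10 = 7
a_5 = 5·7 + 8·5 + 6·4 = 0
a_6 = 5·0 + 8·7 + 6·5 = 9
a_7 = 5·9 + 8·0 + 6·7 = 10
a_8 = 5·10 + 8·9 + 6·0 = 1
Continuing the recurrence:
  a_9 = 7;  a_10 = 4;  a_11 = 5;  a_12 = 0;  a_13 = 9;  a_14 = 9
  a_15 = 7;  a_16 = 7;  a_17 = 2;  a_18 = 9;  a_19 = 4;  a_20 = 5
  a_21 = 1;  a_22 = 3;  a_23 = 9;  a_24 = 9;  a_25 = 3;  a_26 = 9
  a_27 = 2;  a_28 = 1;  a_29 = 9;  a_30 = 10;  a_31 = 7;  a_32 = 4
  a_33 = 4;  a_34 = 6;  a_35 = 9;  a_36 = 7;  a_37 = 0;  a_38 = 0
  a_39 = 9;  a_40 = 1;  a_41 = 0;  a_42 = 7;  a_43 = 8;  a_44 = 8
  a_45 = 3;  a_46 = 6;  a_47 = 3;  a_48 = 4;  a_49 = 3;  a_50 = 10
  a_51 = 10;  a_52 = 5;  a_53 = 0;  a_54 = 1;  a_55 = 2;  a_56 = 7
  a_57 = 2;  a_58 = 1;  a_59 = 8;  a_60 = 5;  a_61 = 7;  a_62 = 2
  a_63 = 8;  a_64 = 10;  a_65 = 5;  a_66 = 10;  a_67 = 7;  a_68 = 2
  a_69 = 5;  a_70 = 6;  a_71 = 5;  a_72 = 4;  a_73 = 8;  a_74 = 3
  a_75 = 4;  a_76 = 4;  a_77 = 4;  a_78 = 10;  a_79 = 7;  a_80 = 7
  a_81 = 8;  a_82 = 6;  a_83 = 4;  a_84 = 6;  a_85 = 10;  a_86 = 1
  a_87 = 0;  a_88 = 2;  a_89 = 5;  a_90 = 8;  a_91 = 4;  a_92 = 4
  a_93 = 1;  a_94 = 6;  a_95 = 7;  a_96 = 1;  a_97 = 9;  a_98 = 7
  a_99 = 3;  a_100 = 4;  a_101 = 9;  a_102 = 7;  a_103 = 10;  a_104 = 6
  a_105 = 9;  a_106 = 10;  a_107 = 4;  a_108 = 0;  a_109 = 4;  a_110 = 0
  a_111 = 10;  a_112 = 8;  a_113 = 10;  a_114 = 9;  a_115 = 8;  a_116 = 7
  a_117 = 10;  a_118 = 0;  a_119 = 1;  a_120 = 10;  a_121 = 3;  a_122 = 2
  a_123 = 6;  a_124 = 9;  a_125 = 6;  a_126 = 6;  a_127 = 0;  a_128 = 7
  a_129 = 5;  a_130 = 4;  a_131 = 3;  a_132 = 0;  a_133 = 4;  a_134 = 5
  a_135 = 2;  a_136 = 8;  a_137 = 9;  a_138 = 0;  a_139 = 10;  a_140 = 5
  a_141 = 6;  a_142 = 9;  a_143 = 2;  a_144 = 8;  a_145 = 0;  a_146 = 10
  a_147 = 10;  a_148 = 9;  a_149 = 9;  a_150 = 1;  a_151 = 10;  a_152 = 2
  a_153 = 8;  a_154 = 6;  a_155 = 7;  a_156 = 10;  a_157 = 10;  a_158 = 7
  a_159 = 10;  a_160 = 1;  a_161 = 6;  a_162 = 10;  a_163 = 5;  a_164 = 9
  a_165 = 2;  a_166 = 2;  a_167 = 3;  a_168 = 10;  a_169 = 9;  a_170 = 0
  a_171 = 0;  a_172 = 10;  a_173 = 6;  a_174 = 0;  a_175 = 9;  a_176 = 4
  a_177 = 4;  a_178 = 7;  a_179 = 3;  a_180 = 7;  a_181 = 2;  a_182 = 7
  a_183 = 5;  a_184 = 5;  a_185 = 8;  a_186 = 0;  a_187 = 6;  a_188 = 1
  a_189 = 9;  a_190 = 1;  a_191 = 6;  a_192 = 4;  a_193 = 8;  a_194 = 9
  a_195 = 1;  a_196 = 4;  a_197 = 5;  a_198 = 8;  a_199 = 5;  a_200 = 9
  a_201 = 1;  a_202 = 8;  a_203 = 3;  a_204 = 8;  a_205 = 2;  a_206 = 4
  a_207 = 7;  a_208 = 2;  a_209 = 2;  a_210 = 2;  a_211 = 5;  a_212 = 9
  a_213 = 9;  a_214 = 4;  a_215 = 3;  a_216 = 2;  a_217 = 3;  a_218 = 5
  a_219 = 6;  a_220 = 0;  a_221 = 1;  a_222 = 8;  a_223 = 4;  a_224 = 2
  a_225 = 2;  a_226 = 6;  a_227 = 3;  a_228 = 9;  a_229 = 6;  a_230 = 10
  a_231 = 9;  a_232 = 7;  a_233 = 2;  a_234 = 10;  a_235 = 9;  a_236 = 5
  a_237 = 3;  a_238 = 10;  a_239 = 5;  a_240 = 2;  a_241 = 0;  a_242 = 2
  a_243 = 0;  a_244 = 5;  a_245 = 4;  a_246 = 5;  a_247 = 10;  a_248 = 4
  a_249 = 9;  a_250 = 5;  a_251 = 0;  a_252 = 6;  a_253 = 5;  a_254 = 7
  a_255 = 1;  a_256 = 3;  a_257 = 10;  a_258 = 3;  a_259 = 3;  a_260 = 0
  a_261 = 9;  a_262 = 8;  a_263 = 2;  a_264 = 7
a_265 = 5·7 + 8·2 + 6·8 = 0
a_266 = 5·0 + 8·7 + 6·2 = 2

2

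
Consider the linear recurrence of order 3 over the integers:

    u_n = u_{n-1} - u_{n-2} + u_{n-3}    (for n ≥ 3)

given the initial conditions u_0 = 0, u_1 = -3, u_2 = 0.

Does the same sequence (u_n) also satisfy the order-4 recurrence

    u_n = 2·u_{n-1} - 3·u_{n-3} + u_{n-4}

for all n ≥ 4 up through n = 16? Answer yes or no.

Terms u_0..u_16: 0, -3, 0, 3, 0, -3, 0, 3, 0, -3, 0, 3, 0, -3, 0, 3, 0
n=4: candidate gives 15, actual u_4 = 0 ✗

no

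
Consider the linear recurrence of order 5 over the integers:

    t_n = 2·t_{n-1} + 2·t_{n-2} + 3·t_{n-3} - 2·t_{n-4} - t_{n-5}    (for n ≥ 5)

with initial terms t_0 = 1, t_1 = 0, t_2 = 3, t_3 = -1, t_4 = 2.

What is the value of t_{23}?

t_5 = 2·2 + 2·-1 + 3·3 + -2·0 + -1·1 = 10
t_6 = 2·10 + 2·2 + 3·-1 + -2·3 + -1·0 = 15
t_7 = 2·15 + 2·10 + 3·2 + -2·-1 + -1·3 = 55
t_8 = 2·55 + 2·15 + 3·10 + -2·2 + -1·-1 = 167
t_9 = 2·167 + 2·55 + 3·15 + -2·10 + -1·2 = 467
t_10 = 2·467 + 2·167 + 3·55 + -2·15 + -1·10 = 1393
t_11 = 2·1393 + 2·467 + 3·167 + -2·55 + -1·15 = 4096
t_12 = 2·4096 + 2·1393 + 3·467 + -2·167 + -1·55 = 11990
t_13 = 2·11990 + 2·4096 + 3·1393 + -2·467 + -1·167 = 35250
t_14 = 2·35250 + 2·11990 + 3·4096 + -2·1393 + -1·467 = 103515
t_15 = 2·103515 + 2·35250 + 3·11990 + -2·4096 + -1·1393 = 303915
t_16 = 2·303915 + 2·103515 + 3·35250 + -2·11990 + -1·4096 = 892534
t_17 = 2·892534 + 2·303915 + 3·103515 + -2·35250 + -1·11990 = 2620953
t_18 = 2·2620953 + 2·892534 + 3·303915 + -2·103515 + -1·35250 = 7696439
t_19 = 2·7696439 + 2·2620953 + 3·892534 + -2·303915 + -1·103515 = 22601041
t_20 = 2·22601041 + 2·7696439 + 3·2620953 + -2·892534 + -1·303915 = 66368836
t_21 = 2·66368836 + 2·22601041 + 3·7696439 + -2·2620953 + -1·892534 = 194894631
t_22 = 2·194894631 + 2·66368836 + 3·22601041 + -2·7696439 + -1·2620953 = 572316226
t_23 = 2·572316226 + 2·194894631 + 3·66368836 + -2·22601041 + -1·7696439 = 1680629701

1680629701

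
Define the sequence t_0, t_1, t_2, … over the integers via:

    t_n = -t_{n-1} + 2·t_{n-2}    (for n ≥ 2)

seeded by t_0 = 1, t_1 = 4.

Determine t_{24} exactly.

t_2 = -1·4 + 2·1 = -2
t_3 = -1·-2 + 2·4 = 10
t_4 = -1·10 + 2·-2 = -14
t_5 = -1·-14 + 2·10 = 34
t_6 = -1·34 + 2·-14 = -62
t_7 = -1·-62 + 2·34 = 130
t_8 = -1·130 + 2·-62 = -254
t_9 = -1·-254 + 2·130 = 514
t_10 = -1·514 + 2·-254 = -1022
t_11 = -1·-1022 + 2·514 = 2050
t_12 = -1·2050 + 2·-1022 = -4094
t_13 = -1·-4094 + 2·2050 = 8194
t_14 = -1·8194 + 2·-4094 = -16382
t_15 = -1·-16382 + 2·8194 = 32770
t_16 = -1·32770 + 2·-16382 = -65534
t_17 = -1·-65534 + 2·32770 = 131074
t_18 = -1·131074 + 2·-65534 = -262142
t_19 = -1·-262142 + 2·131074 = 524290
t_20 = -1·524290 + 2·-262142 = -1048574
t_21 = -1·-1048574 + 2·524290 = 2097154
t_22 = -1·2097154 + 2·-1048574 = -4194302
t_23 = -1·-4194302 + 2·2097154 = 8388610
t_24 = -1·8388610 + 2·-4194302 = -16777214

-16777214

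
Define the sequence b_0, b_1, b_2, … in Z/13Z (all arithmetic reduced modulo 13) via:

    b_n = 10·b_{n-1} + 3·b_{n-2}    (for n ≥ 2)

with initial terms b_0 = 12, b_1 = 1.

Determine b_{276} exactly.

b_2 = 10·1 + 3·12 = 7
b_3 = 10·7 + 3·1 = 8
b_4 = 10·8 + 3·7 = 10
b_5 = 10·10 + 3·8 = 7
b_6 = 10·7 + 3·10 = 9
b_7 = 10·9 + 3·7 = 7
b_8 = 10·7 + 3·9 = 6
b_9 = 10·6 + 3·7 = 3
b_10 = 10·3 + 3·6 = 9
b_11 = 10·9 + 3·3 = 8
b_12 = 10·8 + 3·9 = 3
b_13 = 10·3 + 3·8 = 2
b_14 = 10·2 + 3·3 = 3
b_15 = 10·3 + 3·2 = 10
b_16 = 10·10 + 3·3 = 5
b_17 = 10·5 + 3·10 = 2
b_18 = 10·2 + 3·5 = 9
b_19 = 10·9 + 3·2 = 5
b_20 = 10·5 + 3·9 = 12
b_21 = 10·12 + 3·5 = 5
b_22 = 10·5 + 3·12 = 8
b_23 = 10·8 + 3·5 = 4
b_24 = 10·4 + 3·8 = 12
b_25 = 10·12 + 3·4 = 2
b_26 = 10·2 + 3·12 = 4
b_27 = 10·4 + 3·2 = 7
b_28 = 10·7 + 3·4 = 4
b_29 = 10·4 + 3·7 = 9
b_30 = 10·9 + 3·4 = 11
b_31 = 10·11 + 3·9 = 7
b_32 = 10·7 + 3·11 = 12
b_33 = 10·12 + 3·7 = 11
b_34 = 10·11 + 3·12 = 3
b_35 = 10·3 + 3·11 = 11
b_36 = 10·11 + 3·3 = 2
b_37 = 10·2 + 3·11 = 1
b_38 = 10·1 + 3·2 = 3
b_39 = 10·3 + 3·1 = 7
b_40 = 10·7 + 3·3 = 1
b_41 = 10·1 + 3·7 = 5
b_42 = 10·5 + 3·1 = 1
b_43 = 10·1 + 3·5 = 12
b_44 = 10·12 + 3·1 = 6
b_45 = 10·6 + 3·12 = 5
b_46 = 10·5 + 3·6 = 3
b_47 = 10·3 + 3·5 = 6
b_48 = 10·6 + 3·3 = 4
b_49 = 10·4 + 3·6 = 6
b_50 = 10·6 + 3·4 = 7
b_51 = 10·7 + 3·6 = 10
b_52 = 10·10 + 3·7 = 4
b_53 = 10·4 + 3·10 = 5
b_54 = 10·5 + 3·4 = 10
b_55 = 10·10 + 3·5 = 11
b_56 = 10·11 + 3·10 = 10
b_57 = 10·10 + 3·11 = 3
b_58 = 10·3 + 3·10 = 8
b_59 = 10·8 + 3·3 = 11
b_60 = 10·11 + 3·8 = 4
b_61 = 10·4 + 3·11 = 8
b_62 = 10·8 + 3·4 = 1
b_63 = 10·1 + 3·8 = 8
b_64 = 10·8 + 3·1 = 5
b_65 = 10·5 + 3·8 = 9
b_66 = 10·9 + 3·5 = 1
b_67 = 10·1 + 3·9 = 11
b_68 = 10·11 + 3·1 = 9
b_69 = 10·9 + 3·11 = 6
b_70 = 10·6 + 3·9 = 9
b_71 = 10·9 + 3·6 = 4
b_72 = 10·4 + 3·9 = 2
b_73 = 10·2 + 3·4 = 6
b_74 = 10·6 + 3·2 = 1
b_75 = 10·1 + 3·6 = 2
b_76 = 10·2 + 3·1 = 10
b_77 = 10·10 + 3·2 = 2
b_78 = 10·2 + 3·10 = 11
b_79 = 10·11 + 3·2 = 12
b_80 = 10·12 + 3·11 = 10
b_81 = 10·10 + 3·12 = 6
b_82 = 10·6 + 3·10 = 12
b_83 = 10·12 + 3·6 = 8
b_84 = 10·8 + 3·12 = 12
b_85 = 10·12 + 3·8 = 1
(b_84, b_85) = (12, 1) = (b_0, b_1), so the sequence has period 84.
276 ≡ 24 (mod 84), hence b_276 = b_24 = 12.

12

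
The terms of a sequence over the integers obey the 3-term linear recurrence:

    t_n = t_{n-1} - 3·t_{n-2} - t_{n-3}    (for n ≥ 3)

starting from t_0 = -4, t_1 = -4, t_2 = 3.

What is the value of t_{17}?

t_3 = 1·3 + -3·-4 + -1·-4 = 19
t_4 = 1·19 + -3·3 + -1·-4 = 14
t_5 = 1·14 + -3·19 + -1·3 = -46
t_6 = 1·-46 + -3·14 + -1·19 = -107
t_7 = 1·-107 + -3·-46 + -1·14 = 17
t_8 = 1·17 + -3·-107 + -1·-46 = 384
t_9 = 1·384 + -3·17 + -1·-107 = 440
t_10 = 1·440 + -3·384 + -1·17 = -729
t_11 = 1·-729 + -3·440 + -1·384 = -2433
t_12 = 1·-2433 + -3·-729 + -1·440 = -686
t_13 = 1·-686 + -3·-2433 + -1·-729 = 7342
t_14 = 1·7342 + -3·-686 + -1·-2433 = 11833
t_15 = 1·11833 + -3·7342 + -1·-686 = -9507
t_16 = 1·-9507 + -3·11833 + -1·7342 = -52348
t_17 = 1·-52348 + -3·-9507 + -1·11833 = -35660

-35660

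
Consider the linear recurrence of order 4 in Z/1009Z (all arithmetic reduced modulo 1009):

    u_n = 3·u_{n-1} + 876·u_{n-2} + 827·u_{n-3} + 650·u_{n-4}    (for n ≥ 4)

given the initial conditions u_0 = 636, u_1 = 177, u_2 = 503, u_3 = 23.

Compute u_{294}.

969

u_4 = 3·23 + 876·503 + 827·177 + 650·636 = 557
u_5 = 3·557 + 876·23 + 827·503 + 650·177 = 927
u_6 = 3·927 + 876·557 + 827·23 + 650·503 = 223
u_7 = 3·223 + 876·927 + 827·557 + 650·23 = 826
u_8 = 3·826 + 876·223 + 827·927 + 650·557 = 679
u_9 = 3·679 + 876·826 + 827·223 + 650·927 = 93
Continuing the recurrence:
  u_10 = 445;  u_11 = 706;  u_12 = 81;  u_13 = 831;  u_14 = 119;  u_15 = 13
  u_16 = 646;  u_17 = 75;  u_18 = 390;  u_19 = 126;  u_20 = 599;  u_21 = 142
  u_22 = 986;  u_23 = 341;  u_24 = 312;  u_25 = 610;  u_26 = 366;  u_27 = 78
  u_28 = 958;  u_29 = 517;  u_30 = 977;  u_31 = 206;  u_32 = 728;  u_33 = 843
  u_34 = 781;  u_35 = 600;  u_36 = 766;  u_37 = 381;  u_38 = 60;  u_39 = 313
  u_40 = 764;  u_41 = 638;  u_42 = 389;  u_43 = 895;  u_44 = 480;  u_45 = 291
  u_46 = 759;  u_47 = 887;  u_48 = 321;  u_49 = 598;  u_50 = 425;  u_51 = 954
  u_52 = 746;  u_53 = 41;  u_54 = 500;  u_55 = 91;  u_56 = 548;  u_57 = 866
  u_58 = 28;  u_59 = 715;  u_60 = 254;  u_61 = 340;  u_62 = 604;  u_63 = 775
  u_64 = 997;  u_65 = 898;  u_66 = 563;  u_67 = 733;  u_68 = 262;  u_69 = 102
  u_70 = 240;  u_71 = 212;  u_72 = 381;  u_73 = 612;  u_74 = 976;  u_75 = 80
  u_76 = 644;  u_77 = 579;  u_78 = 146;  u_79 = 492;  u_80 = 652;  u_81 = 751
  u_82 = 604;  u_83 = 147;  u_84 = 382;  u_85 = 613;  u_86 = 53;  u_87 = 151
  u_88 = 986;  u_89 = 367;  u_90 = 29;  u_91 = 135;  u_92 = 569;  u_93 = 89
  u_94 = 599;  u_95 = 386;  u_96 = 695;  u_97 = 479;  u_98 = 66;  u_99 = 361
  u_100 = 700;  u_101 = 166;  u_102 = 631;  u_103 = 291;  u_104 = 696;  u_105 = 839
  u_106 = 761;  u_107 = 597;  u_108 = 498;  u_109 = 7;  u_110 = 939;  u_111 = 636
  u_112 = 674;  u_113 = 309;  u_114 = 265;  u_115 = 198;  u_116 = 115;  u_117 = 506
  u_118 = 348;  u_119 = 147;  u_120 = 382;  u_121 = 963;  u_122 = 179;  u_123 = 393
  u_124 = 965;  u_125 = 147;  u_126 = 667;  u_127 = 721;  u_128 = 367;  u_129 = 444
  u_130 = 581;  u_131 = 478;  u_132 = 174;  u_133 = 744;  u_134 = 341;  u_135 = 492
  u_136 = 409;  u_137 = 143;  u_138 = 445;  u_139 = 653;  u_140 = 978;  u_141 = 693
  u_142 = 31;  u_143 = 1;  u_144 = 954;  u_145 = 550;  u_146 = 681;  u_147 = 93
  u_148 = 881;  u_149 = 843;  u_150 = 308;  u_151 = 803;  u_152 = 276;  u_153 = 485
  u_154 = 639;  u_155 = 485;  u_156 = 535;  u_157 = 846;  u_158 = 159;  u_159 = 903
  u_160 = 783;  u_161 = 621;  u_162 = 186;  u_163 = 178;  u_164 = 412;  u_165 = 264
  u_166 = 194;  u_167 = 132;  u_168 = 618;  u_169 = 519;  u_170 = 250;  u_171 = 902
  u_172 = 232;  u_173 = 41;  u_174 = 900;  u_175 = 499;  u_176 = 919;  u_177 = 31
  u_178 = 736;  u_179 = 800;  u_180 = 801;  u_181 = 145;  u_182 = 686;  u_183 = 814
  u_184 = 855;  u_185 = 925;  u_186 = 147;  u_187 = 674;  u_188 = 577;  u_189 = 247
  u_190 = 809;  u_191 = 971;  u_192 = 405;  u_193 = 410;  u_194 = 856;  u_195 = 978
  u_196 = 23;  u_197 = 883;  u_198 = 628;  u_199 = 360;  u_200 = 843;  u_201 = 613
  u_202 = 330;  u_203 = 35;  u_204 = 98;  u_205 = 50;  u_206 = 509;  u_207 = 800
  u_208 = 402;  u_209 = 144;  u_210 = 37;  u_211 = 988;  u_212 = 56;  u_213 = 26
  u_214 = 322;  u_215 = 909;  u_216 = 650;  u_217 = 789;  u_218 = 139;  u_219 = 754
  u_220 = 337;  u_221 = 825;  u_222 = 577;  u_223 = 919;  u_224 = 970;  u_225 = 138
  u_226 = 494;  u_227 = 338;  u_228 = 881;  u_229 = 868;  u_230 = 728;  u_231 = 584
  u_232 = 758;  u_233 = 129;  u_234 = 109;  u_235 = 816;  u_236 = 96;  u_237 = 168
  u_238 = 884;  u_239 = 844;  u_240 = 531;  u_241 = 102;  u_242 = 552;  u_243 = 124
  u_244 = 283;  u_245 = 643;  u_246 = 849;  u_247 = 608;  u_248 = 227;  u_249 = 620
  u_250 = 182;  u_251 = 551;  u_252 = 49;  u_253 = 94;  u_254 = 684;  u_255 = 767
  u_256 = 737;  u_257 = 270;  u_258 = 950;  u_259 = 404;  u_260 = 54;  u_261 = 489
  u_262 = 460;  u_263 = 432;  u_264 = 235;  u_265 = 804;  u_266 = 832;  u_267 = 406
  u_268 = 911;  u_269 = 58;  u_270 = 841;  u_271 = 79;  u_272 = 793;  u_273 = 617
  u_274 = 838;  u_275 = 16;  u_276 = 149;  u_277 = 657;  u_278 = 271;  u_279 = 641
  u_280 = 669;  u_281 = 863;  u_282 = 343;  u_283 = 531;  u_284 = 679;  u_285 = 104
  u_286 = 998;  u_287 = 862;  u_288 = 673;  u_289 = 362;  u_290 = 802;  u_291 = 582
  u_292 = 270
u_293 = 3·270 + 876·582 + 827·802 + 650·362 = 632
u_294 = 3·632 + 876·270 + 827·582 + 650·802 = 969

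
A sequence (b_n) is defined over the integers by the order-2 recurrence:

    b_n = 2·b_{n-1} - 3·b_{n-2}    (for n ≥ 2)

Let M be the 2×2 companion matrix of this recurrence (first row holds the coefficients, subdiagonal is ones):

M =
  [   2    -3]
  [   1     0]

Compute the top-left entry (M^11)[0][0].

(M^11)[0][0] is the top entry after applying M 11 times to the unit state (1, 0). Equivalently it is h_{12} for the auxiliary sequence (h_n) obeying the same recurrence with h_1 = 1 and h_i = 0 for 0 ≤ i < 1:
h_2 = 2·1 + -3·0 = 2
h_3 = 2·2 + -3·1 = 1
h_4 = 2·1 + -3·2 = -4
h_5 = 2·-4 + -3·1 = -11
h_6 = 2·-11 + -3·-4 = -10
h_7 = 2·-10 + -3·-11 = 13
h_8 = 2·13 + -3·-10 = 56
h_9 = 2·56 + -3·13 = 73
h_10 = 2·73 + -3·56 = -22
h_11 = 2·-22 + -3·73 = -263
h_12 = 2·-263 + -3·-22 = -460

-460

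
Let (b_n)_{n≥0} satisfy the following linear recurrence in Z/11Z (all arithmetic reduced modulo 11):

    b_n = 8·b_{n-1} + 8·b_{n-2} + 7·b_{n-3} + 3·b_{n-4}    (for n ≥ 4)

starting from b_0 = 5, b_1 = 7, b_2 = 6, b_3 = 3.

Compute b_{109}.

3

b_4 = 8·3 + 8·6 + 7·7 + 3·5 = 4
b_5 = 8·4 + 8·3 + 7·6 + 3·7 = 9
b_6 = 8·9 + 8·4 + 7·3 + 3·6 = 0
b_7 = 8·0 + 8·9 + 7·4 + 3·3 = 10
b_8 = 8·10 + 8·0 + 7·9 + 3·4 = 1
b_9 = 8·1 + 8·10 + 7·0 + 3·9 = 5
b_10 = 8·5 + 8·1 + 7·10 + 3·0 = 8
b_11 = 8·8 + 8·5 + 7·1 + 3·10 = 9
b_12 = 8·9 + 8·8 + 7·5 + 3·1 = 9
b_13 = 8·9 + 8·9 + 7·8 + 3·5 = 6
b_14 = 8·6 + 8·9 + 7·9 + 3·8 = 9
b_15 = 8·9 + 8·6 + 7·9 + 3·9 = 1
b_16 = 8·1 + 8·9 + 7·6 + 3·9 = 6
b_17 = 8·6 + 8·1 + 7·9 + 3·6 = 5
b_18 = 8·5 + 8·6 + 7·1 + 3·9 = 1
b_19 = 8·1 + 8·5 + 7·6 + 3·1 = 5
b_20 = 8·5 + 8·1 + 7·5 + 3·6 = 2
b_21 = 8·2 + 8·5 + 7·1 + 3·5 = 1
b_22 = 8·1 + 8·2 + 7·5 + 3·1 = 7
b_23 = 8·7 + 8·1 + 7·2 + 3·5 = 5
b_24 = 8·5 + 8·7 + 7·1 + 3·2 = 10
b_25 = 8·10 + 8·5 + 7·7 + 3·1 = 7
b_26 = 8·7 + 8·10 + 7·5 + 3·7 = 5
b_27 = 8·5 + 8·7 + 7·10 + 3·5 = 5
b_28 = 8·5 + 8·5 + 7·7 + 3·10 = 5
b_29 = 8·5 + 8·5 + 7·5 + 3·7 = 4
b_30 = 8·4 + 8·5 + 7·5 + 3·5 = 1
b_31 = 8·1 + 8·4 + 7·5 + 3·5 = 2
b_32 = 8·2 + 8·1 + 7·4 + 3·5 = 1
b_33 = 8·1 + 8·2 + 7·1 + 3·4 = 10
b_34 = 8·10 + 8·1 + 7·2 + 3·1 = 6
b_35 = 8·6 + 8·10 + 7·1 + 3·2 = 9
b_36 = 8·9 + 8·6 + 7·10 + 3·1 = 6
b_37 = 8·6 + 8·9 + 7·6 + 3·10 = 5
b_38 = 8·5 + 8·6 + 7·9 + 3·6 = 4
b_39 = 8·4 + 8·5 + 7·6 + 3·9 = 9
b_40 = 8·9 + 8·4 + 7·5 + 3·6 = 3
b_41 = 8·3 + 8·9 + 7·4 + 3·5 = 7
b_42 = 8·7 + 8·3 + 7·9 + 3·4 = 1
b_43 = 8·1 + 8·7 + 7·3 + 3·9 = 2
b_44 = 8·2 + 8·1 + 7·7 + 3·3 = 5
b_45 = 8·5 + 8·2 + 7·1 + 3·7 = 7
b_46 = 8·7 + 8·5 + 7·2 + 3·1 = 3
b_47 = 8·3 + 8·7 + 7·5 + 3·2 = 0
b_48 = 8·0 + 8·3 + 7·7 + 3·5 = 0
b_49 = 8·0 + 8·0 + 7·3 + 3·7 = 9
b_50 = 8·9 + 8·0 + 7·0 + 3·3 = 4
b_51 = 8·4 + 8·9 + 7·0 + 3·0 = 5
b_52 = 8·5 + 8·4 + 7·9 + 3·0 = 3
b_53 = 8·3 + 8·5 + 7·4 + 3·9 = 9
b_54 = 8·9 + 8·3 + 7·5 + 3·4 = 0
b_55 = 8·0 + 8·9 + 7·3 + 3·5 = 9
b_56 = 8·9 + 8·0 + 7·9 + 3·3 = 1
b_57 = 8·1 + 8·9 + 7·0 + 3·9 = 8
b_58 = 8·8 + 8·1 + 7·9 + 3·0 = 3
b_59 = 8·3 + 8·8 + 7·1 + 3·9 = 1
b_60 = 8·1 + 8·3 + 7·8 + 3·1 = 3
b_61 = 8·3 + 8·1 + 7·3 + 3·8 = 0
b_62 = 8·0 + 8·3 + 7·1 + 3·3 = 7
b_63 = 8·7 + 8·0 + 7·3 + 3·1 = 3
b_64 = 8·3 + 8·7 + 7·0 + 3·3 = 1
b_65 = 8·1 + 8·3 + 7·7 + 3·0 = 4
b_66 = 8·4 + 8·1 + 7·3 + 3·7 = 5
b_67 = 8·5 + 8·4 + 7·1 + 3·3 = 0
b_68 = 8·0 + 8·5 + 7·4 + 3·1 = 5
b_69 = 8·5 + 8·0 + 7·5 + 3·4 = 10
b_70 = 8·10 + 8·5 + 7·0 + 3·5 = 3
b_71 = 8·3 + 8·10 + 7·5 + 3·0 = 7
b_72 = 8·7 + 8·3 + 7·10 + 3·5 = 0
b_73 = 8·0 + 8·7 + 7·3 + 3·10 = 8
b_74 = 8·8 + 8·0 + 7·7 + 3·3 = 1
b_75 = 8·1 + 8·8 + 7·0 + 3·7 = 5
b_76 = 8·5 + 8·1 + 7·8 + 3·0 = 5
b_77 = 8·5 + 8·5 + 7·1 + 3·8 = 1
b_78 = 8·1 + 8·5 + 7·5 + 3·1 = 9
b_79 = 8·9 + 8·1 + 7·5 + 3·5 = 9
b_80 = 8·9 + 8·9 + 7·1 + 3·5 = 1
b_81 = 8·1 + 8·9 + 7·9 + 3·1 = 3
b_82 = 8·3 + 8·1 + 7·9 + 3·9 = 1
b_83 = 8·1 + 8·3 + 7·1 + 3·9 = 0
b_84 = 8·0 + 8·1 + 7·3 + 3·1 = 10
b_85 = 8·10 + 8·0 + 7·1 + 3·3 = 8
b_86 = 8·8 + 8·10 + 7·0 + 3·1 = 4
b_87 = 8·4 + 8·8 + 7·10 + 3·0 = 1
b_88 = 8·1 + 8·4 + 7·8 + 3·10 = 5
b_89 = 8·5 + 8·1 + 7·4 + 3·8 = 1
b_90 = 8·1 + 8·5 + 7·1 + 3·4 = 1
b_91 = 8·1 + 8·1 + 7·5 + 3·1 = 10
b_92 = 8·10 + 8·1 + 7·1 + 3·5 = 0
b_93 = 8·0 + 8·10 + 7·1 + 3·1 = 2
b_94 = 8·2 + 8·0 + 7·10 + 3·1 = 1
b_95 = 8·1 + 8·2 + 7·0 + 3·10 = 10
b_96 = 8·10 + 8·1 + 7·2 + 3·0 = 3
b_97 = 8·3 + 8·10 + 7·1 + 3·2 = 7
b_98 = 8·7 + 8·3 + 7·10 + 3·1 = 10
b_99 = 8·10 + 8·7 + 7·3 + 3·10 = 0
b_100 = 8·0 + 8·10 + 7·7 + 3·3 = 6
b_101 = 8·6 + 8·0 + 7·10 + 3·7 = 7
b_102 = 8·7 + 8·6 + 7·0 + 3·10 = 2
b_103 = 8·2 + 8·7 + 7·6 + 3·0 = 4
b_104 = 8·4 + 8·2 + 7·7 + 3·6 = 5
b_105 = 8·5 + 8·4 + 7·2 + 3·7 = 8
b_106 = 8·8 + 8·5 + 7·4 + 3·2 = 6
b_107 = 8·6 + 8·8 + 7·5 + 3·4 = 5
b_108 = 8·5 + 8·6 + 7·8 + 3·5 = 5
b_109 = 8·5 + 8·5 + 7·6 + 3·8 = 3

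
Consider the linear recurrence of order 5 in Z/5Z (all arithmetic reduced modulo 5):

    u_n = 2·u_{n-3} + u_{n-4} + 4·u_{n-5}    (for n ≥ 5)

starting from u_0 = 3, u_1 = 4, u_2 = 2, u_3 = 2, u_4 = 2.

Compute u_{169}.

u_5 = 0·2 + 0·2 + 2·2 + 1·4 + 4·3 = 0
u_6 = 0·0 + 0·2 + 2·2 + 1·2 + 4·4 = 2
u_7 = 0·2 + 0·0 + 2·2 + 1·2 + 4·2 = 4
u_8 = 0·4 + 0·2 + 2·0 + 1·2 + 4·2 = 0
u_9 = 0·0 + 0·4 + 2·2 + 1·0 + 4·2 = 2
u_10 = 0·2 + 0·0 + 2·4 + 1·2 + 4·0 = 0
Continuing the recurrence:
  u_11 = 2;  u_12 = 0;  u_13 = 2;  u_14 = 2;  u_15 = 2;  u_16 = 2
  u_17 = 1;  u_18 = 4;  u_19 = 4;  u_20 = 2;  u_21 = 2;  u_22 = 1
  u_23 = 4;  u_24 = 2;  u_25 = 2;  u_26 = 2;  u_27 = 2;  u_28 = 2
  u_29 = 4;  u_30 = 4;  u_31 = 4;  u_32 = 3;  u_33 = 0;  u_34 = 3
  u_35 = 1;  u_36 = 4;  u_37 = 3;  u_38 = 0;  u_39 = 1;  u_40 = 4
  u_41 = 4;  u_42 = 4;  u_43 = 4;  u_44 = 1;  u_45 = 3;  u_46 = 3
  u_47 = 2;  u_48 = 3;  u_49 = 3;  u_50 = 4;  u_51 = 0;  u_52 = 2
  u_53 = 3;  u_54 = 1;  u_55 = 0;  u_56 = 3;  u_57 = 3;  u_58 = 3
  u_59 = 0;  u_60 = 4;  u_61 = 1;  u_62 = 0;  u_63 = 0;  u_64 = 1
  u_65 = 2;  u_66 = 4;  u_67 = 2;  u_68 = 0;  u_69 = 4;  u_70 = 1
  u_71 = 3;  u_72 = 1;  u_73 = 1;  u_74 = 3;  u_75 = 4;  u_76 = 0
  u_77 = 1;  u_78 = 0;  u_79 = 1;  u_80 = 3;  u_81 = 1;  u_82 = 1
  u_83 = 2;  u_84 = 4;  u_85 = 0;  u_86 = 4;  u_87 = 4;  u_88 = 2
  u_89 = 4;  u_90 = 2;  u_91 = 4;  u_92 = 1;  u_93 = 1;  u_94 = 1
  u_95 = 4;  u_96 = 4;  u_97 = 2;  u_98 = 3;  u_99 = 1;  u_100 = 4
  u_101 = 4;  u_102 = 3;  u_103 = 1;  u_104 = 1;  u_105 = 1;  u_106 = 1
  u_107 = 0;  u_108 = 2;  u_109 = 2;  u_110 = 0;  u_111 = 3;  u_112 = 1
  u_113 = 0;  u_114 = 4;  u_115 = 0;  u_116 = 3;  u_117 = 2;  u_118 = 4
  u_119 = 2;  u_120 = 2;  u_121 = 2;  u_122 = 1;  u_123 = 2;  u_124 = 4
  u_125 = 2;  u_126 = 3;  u_127 = 4;  u_128 = 1;  u_129 = 4;  u_130 = 4
  u_131 = 3;  u_132 = 0;  u_133 = 1;  u_134 = 1;  u_135 = 4;  u_136 = 4
  u_137 = 3;  u_138 = 3;  u_139 = 1;  u_140 = 1;  u_141 = 0;  u_142 = 2
  u_143 = 0;  u_144 = 0;  u_145 = 3;  u_146 = 2;  u_147 = 3;  u_148 = 1
  u_149 = 2;  u_150 = 0;  u_151 = 3;  u_152 = 2;  u_153 = 1;  u_154 = 4
  u_155 = 2;  u_156 = 1;  u_157 = 2;  u_158 = 2;  u_159 = 0;  u_160 = 3
  u_161 = 0;  u_162 = 0;  u_163 = 4;  u_164 = 3;  u_165 = 2;  u_166 = 3
  u_167 = 0
u_168 = 0·0 + 0·3 + 2·2 + 1·3 + 4·4 = 3
u_169 = 0·3 + 0·0 + 2·3 + 1·2 + 4·3 = 0

0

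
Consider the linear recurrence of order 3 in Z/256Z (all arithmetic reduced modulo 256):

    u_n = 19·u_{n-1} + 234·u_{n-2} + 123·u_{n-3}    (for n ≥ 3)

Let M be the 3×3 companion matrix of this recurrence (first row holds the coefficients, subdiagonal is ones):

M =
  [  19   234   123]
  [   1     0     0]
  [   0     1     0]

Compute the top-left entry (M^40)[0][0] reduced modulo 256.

(M^40)[0][0] is the top entry after applying M 40 times to the unit state (1, 0, 0). Equivalently it is h_{42} for the auxiliary sequence (h_n) obeying the same recurrence with h_2 = 1 and h_i = 0 for 0 ≤ i < 2:
h_3 = 19·1 + 234·0 + 123·0 = 19
h_4 = 19·19 + 234·1 + 123·0 = 83
h_5 = 19·83 + 234·19 + 123·1 = 2
h_6 = 19·2 + 234·83 + 123·19 = 37
h_7 = 19·37 + 234·2 + 123·83 = 116
h_8 = 19·116 + 234·37 + 123·2 = 100
h_9 = 19·100 + 234·116 + 123·37 = 59
h_10 = 19·59 + 234·100 + 123·116 = 133
h_11 = 19·133 + 234·59 + 123·100 = 217
h_12 = 19·217 + 234·133 + 123·59 = 6
h_13 = 19·6 + 234·217 + 123·133 = 179
h_14 = 19·179 + 234·6 + 123·217 = 8
h_15 = 19·8 + 234·179 + 123·6 = 24
h_16 = 19·24 + 234·8 + 123·179 = 25
h_17 = 19·25 + 234·24 + 123·8 = 163
h_18 = 19·163 + 234·25 + 123·24 = 123
h_19 = 19·123 + 234·163 + 123·25 = 34
h_20 = 19·34 + 234·123 + 123·163 = 69
h_21 = 19·69 + 234·34 + 123·123 = 76
h_22 = 19·76 + 234·69 + 123·34 = 12
h_23 = 19·12 + 234·76 + 123·69 = 131
h_24 = 19·131 + 234·12 + 123·76 = 53
h_25 = 19·53 + 234·131 + 123·12 = 113
h_26 = 19·113 + 234·53 + 123·131 = 198
h_27 = 19·198 + 234·113 + 123·53 = 115
h_28 = 19·115 + 234·198 + 123·113 = 208
h_29 = 19·208 + 234·115 + 123·198 = 176
h_30 = 19·176 + 234·208 + 123·115 = 113
h_31 = 19·113 + 234·176 + 123·208 = 51
h_32 = 19·51 + 234·113 + 123·176 = 163
h_33 = 19·163 + 234·51 + 123·113 = 2
h_34 = 19·2 + 234·163 + 123·51 = 165
h_35 = 19·165 + 234·2 + 123·163 = 100
h_36 = 19·100 + 234·165 + 123·2 = 52
h_37 = 19·52 + 234·100 + 123·165 = 139
h_38 = 19·139 + 234·52 + 123·100 = 229
h_39 = 19·229 + 234·139 + 123·52 = 9
h_40 = 19·9 + 234·229 + 123·139 = 198
h_41 = 19·198 + 234·9 + 123·229 = 243
h_42 = 19·243 + 234·198 + 123·9 = 88

88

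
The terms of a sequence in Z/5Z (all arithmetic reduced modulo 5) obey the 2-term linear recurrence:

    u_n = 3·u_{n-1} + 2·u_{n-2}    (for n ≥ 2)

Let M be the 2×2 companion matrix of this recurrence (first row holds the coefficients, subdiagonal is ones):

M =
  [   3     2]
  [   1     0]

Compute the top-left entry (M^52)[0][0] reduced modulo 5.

4

(M^52)[0][0] is the top entry after applying M 52 times to the unit state (1, 0). Equivalently it is h_{53} for the auxiliary sequence (h_n) obeying the same recurrence with h_1 = 1 and h_i = 0 for 0 ≤ i < 1:
h_2 = 3·1 + 2·0 = 3
h_3 = 3·3 + 2·1 = 1
h_4 = 3·1 + 2·3 = 4
h_5 = 3·4 + 2·1 = 4
h_6 = 3·4 + 2·4 = 0
h_7 = 3·0 + 2·4 = 3
h_8 = 3·3 + 2·0 = 4
h_9 = 3·4 + 2·3 = 3
h_10 = 3·3 + 2·4 = 2
h_11 = 3·2 + 2·3 = 2
h_12 = 3·2 + 2·2 = 0
h_13 = 3·0 + 2·2 = 4
h_14 = 3·4 + 2·0 = 2
h_15 = 3·2 + 2·4 = 4
h_16 = 3·4 + 2·2 = 1
h_17 = 3·1 + 2·4 = 1
h_18 = 3·1 + 2·1 = 0
h_19 = 3·0 + 2·1 = 2
h_20 = 3·2 + 2·0 = 1
h_21 = 3·1 + 2·2 = 2
h_22 = 3·2 + 2·1 = 3
h_23 = 3·3 + 2·2 = 3
h_24 = 3·3 + 2·3 = 0
h_25 = 3·0 + 2·3 = 1
(h_24, h_25) = (0, 1) = (h_0, h_1), so the sequence has period 24.
53 ≡ 5 (mod 24), hence h_53 = h_5 = 4.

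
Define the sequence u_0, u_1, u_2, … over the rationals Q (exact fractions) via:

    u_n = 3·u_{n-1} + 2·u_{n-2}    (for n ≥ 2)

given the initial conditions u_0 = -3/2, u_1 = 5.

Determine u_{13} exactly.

u_2 = 3·5 + 2·-3/2 = 12
u_3 = 3·12 + 2·5 = 46
u_4 = 3·46 + 2·12 = 162
u_5 = 3·162 + 2·46 = 578
u_6 = 3·578 + 2·162 = 2058
u_7 = 3·2058 + 2·578 = 7330
u_8 = 3·7330 + 2·2058 = 26106
u_9 = 3·26106 + 2·7330 = 92978
u_10 = 3·92978 + 2·26106 = 331146
u_11 = 3·331146 + 2·92978 = 1179394
u_12 = 3·1179394 + 2·331146 = 4200474
u_13 = 3·4200474 + 2·1179394 = 14960210

14960210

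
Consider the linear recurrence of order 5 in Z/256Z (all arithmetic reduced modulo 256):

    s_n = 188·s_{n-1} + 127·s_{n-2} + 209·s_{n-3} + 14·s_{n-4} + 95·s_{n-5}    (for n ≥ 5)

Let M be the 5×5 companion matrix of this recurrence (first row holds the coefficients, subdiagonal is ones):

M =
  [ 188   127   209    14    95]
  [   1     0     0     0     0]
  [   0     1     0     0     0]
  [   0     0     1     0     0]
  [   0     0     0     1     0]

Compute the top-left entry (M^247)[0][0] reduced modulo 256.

205

(M^247)[0][0] is the top entry after applying M 247 times to the unit state (1, 0, 0, 0, 0). Equivalently it is h_{251} for the auxiliary sequence (h_n) obeying the same recurrence with h_4 = 1 and h_i = 0 for 0 ≤ i < 4:
h_5 = 188·1 + 127·0 + 209·0 + 14·0 + 95·0 = 188
h_6 = 188·188 + 127·1 + 209·0 + 14·0 + 95·0 = 143
h_7 = 188·143 + 127·188 + 209·1 + 14·0 + 95·0 = 25
h_8 = 188·25 + 127·143 + 209·188 + 14·1 + 95·0 = 215
h_9 = 188·215 + 127·25 + 209·143 + 14·188 + 95·1 = 177
h_10 = 188·177 + 127·215 + 209·25 + 14·143 + 95·188 = 164
Continuing the recurrence:
  h_11 = 53;  h_12 = 210;  h_13 = 222;  h_14 = 34;  h_15 = 78;  h_16 = 139
  h_17 = 154;  h_18 = 249;  h_19 = 159;  h_20 = 145;  h_21 = 167;  h_22 = 38
  h_23 = 59;  h_24 = 116;  h_25 = 108;  h_26 = 20;  h_27 = 76;  h_28 = 37
  h_29 = 40;  h_30 = 243;  h_31 = 21;  h_32 = 219;  h_33 = 141;  h_34 = 120
  h_35 = 49;  h_36 = 102;  h_37 = 42;  h_38 = 86;  h_39 = 122;  h_40 = 79
  h_41 = 230;  h_42 = 253;  h_43 = 251;  h_44 = 53;  h_45 = 227;  h_46 = 26
  h_47 = 151;  h_48 = 40;  h_49 = 152;  h_50 = 104;  h_51 = 88;  h_52 = 137
  h_53 = 84;  h_54 = 151;  h_55 = 209;  h_56 = 31;  h_57 = 41;  h_58 = 140
  h_59 = 237;  h_60 = 58;  h_61 = 54;  h_62 = 202;  h_63 = 102;  h_64 = 83
  h_65 = 242;  h_66 = 65;  h_67 = 23;  h_68 = 25;  h_69 = 223;  h_70 = 78
  h_71 = 179;  h_72 = 28;  h_73 = 132;  h_74 = 252;  h_75 = 36;  h_76 = 45
  h_77 = 64;  h_78 = 123;  h_79 = 77;  h_80 = 163;  h_81 = 133;  h_82 = 224
  h_83 = 105;  h_84 = 78;  h_85 = 2;  h_86 = 126;  h_87 = 18;  h_88 = 151
  h_89 = 190;  h_90 = 197;  h_91 = 243;  h_92 = 61;  h_93 = 155;  h_94 = 194
  h_95 = 143;  h_96 = 80;  h_97 = 48;  h_98 = 208;  h_99 = 176;  h_100 = 17
  h_101 = 236;  h_102 = 159;  h_103 = 137;  h_104 = 103;  h_105 = 161;  h_106 = 116
  h_107 = 165;  h_108 = 162;  h_109 = 142;  h_110 = 114;  h_111 = 126;  h_112 = 27
  h_113 = 74;  h_114 = 137;  h_115 = 143;  h_116 = 161;  h_117 = 23;  h_118 = 118
  h_119 = 43;  h_120 = 196;  h_121 = 156;  h_122 = 228;  h_123 = 252;  h_124 = 53
  h_125 = 88;  h_126 = 3;  h_127 = 133;  h_128 = 107;  h_129 = 125;  h_130 = 72
  h_131 = 161;  h_132 = 54;  h_133 = 218;  h_134 = 166;  h_135 = 170;  h_136 = 223
  h_137 = 150;  h_138 = 141;  h_139 = 235;  h_140 = 69;  h_141 = 83;  h_142 = 106
  h_143 = 135;  h_144 = 120;  h_145 = 200;  h_146 = 56;  h_147 = 8;  h_148 = 153
  h_149 = 132;  h_150 = 167;  h_151 = 65;  h_152 = 175;  h_153 = 25;  h_154 = 92
  h_155 = 93;  h_156 = 10;  h_157 = 230;  h_158 = 26;  h_159 = 150;  h_160 = 227
  h_161 = 162;  h_162 = 209;  h_163 = 7;  h_164 = 41;  h_165 = 79;  h_166 = 158
  h_167 = 163;  h_168 = 108;  h_169 = 180;  h_170 = 204;  h_171 = 212;  h_172 = 61
  h_173 = 112;  h_174 = 139;  h_175 = 189;  h_176 = 51;  h_177 = 117;  h_178 = 176
  h_179 = 217;  h_180 = 30;  h_181 = 178;  h_182 = 206;  h_183 = 66;  h_184 = 39
  h_185 = 110;  h_186 = 85;  h_187 = 227;  h_188 = 77;  h_189 = 11;  h_190 = 18
  h_191 = 127;  h_192 = 160;  h_193 = 96;  h_194 = 160;  h_195 = 96;  h_196 = 33
  h_197 = 28;  h_198 = 175;  h_199 = 249;  h_200 = 247;  h_201 = 145;  h_202 = 68
  h_203 = 21;  h_204 = 114;  h_205 = 62;  h_206 = 194;  h_207 = 174;  h_208 = 171
  h_209 = 250;  h_210 = 25;  h_211 = 127;  h_212 = 177;  h_213 = 135;  h_214 = 198
  h_215 = 27;  h_216 = 20;  h_217 = 204;  h_218 = 180;  h_219 = 172;  h_220 = 69
  h_221 = 136;  h_222 = 19;  h_223 = 245;  h_224 = 251;  h_225 = 109;  h_226 = 24
  h_227 = 17;  h_228 = 6;  h_229 = 138;  h_230 = 246;  h_231 = 218;  h_232 = 111
  h_233 = 70;  h_234 = 29;  h_235 = 219;  h_236 = 85;  h_237 = 195;  h_238 = 186
  h_239 = 119;  h_240 = 200;  h_241 = 248;  h_242 = 8;  h_243 = 184;  h_244 = 169
  h_245 = 180;  h_246 = 183;  h_247 = 177;  h_248 = 63;  h_249 = 9
h_250 = 188·9 + 127·63 + 209·177 + 14·183 + 95·180 = 44
h_251 = 188·44 + 127·9 + 209·63 + 14·177 + 95·183 = 205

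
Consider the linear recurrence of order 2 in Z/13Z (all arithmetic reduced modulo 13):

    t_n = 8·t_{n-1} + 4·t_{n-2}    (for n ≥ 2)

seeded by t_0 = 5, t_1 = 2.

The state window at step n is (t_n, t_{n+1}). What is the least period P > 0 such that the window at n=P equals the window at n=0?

n=0: window = (5, 2)
n=1: window = (2, 10)
n=2: window = (10, 10)
n=3: window = (10, 3)
n=4: window = (3, 12)
n=5: window = (12, 4)
n=6: window = (4, 2)
n=7: window = (2, 6)
n=8: window = (6, 4)
n=9: window = (4, 4)
n=10: window = (4, 9)
n=11: window = (9, 10)
n=12: window = (10, 12)
n=13: window = (12, 6)
n=14: window = (6, 5)
n=15: window = (5, 12)
n=16: window = (12, 12)
n=17: window = (12, 1)
n=18: window = (1, 4)
n=19: window = (4, 10)
n=20: window = (10, 5)
n=21: window = (5, 2)
window at n=21 equals window at n=0 → period = 21

21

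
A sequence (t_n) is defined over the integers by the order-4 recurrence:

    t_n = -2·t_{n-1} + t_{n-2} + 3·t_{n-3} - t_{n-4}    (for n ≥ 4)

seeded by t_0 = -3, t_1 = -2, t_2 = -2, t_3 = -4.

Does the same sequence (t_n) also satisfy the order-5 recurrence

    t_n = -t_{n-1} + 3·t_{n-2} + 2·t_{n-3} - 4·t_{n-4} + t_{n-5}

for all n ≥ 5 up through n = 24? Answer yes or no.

Terms t_0..t_24: -3, -2, -2, -4, 3, -14, 21, -43, 62, -90, 92, -45, -150, 621, -1619, 3454, -6514, 11004, -16541, 21090, -19195, -1147, 62910, -205642, 489948
n=5: candidate gives -14, actual t_5 = -14 ✓
n=6: candidate gives 21, actual t_6 = 21 ✓
n=7: candidate gives -43, actual t_7 = -43 ✓
n=8: candidate gives 62, actual t_8 = 62 ✓
n=9: candidate gives -90, actual t_9 = -90 ✓
n=10: candidate gives 92, actual t_10 = 92 ✓
n=11: candidate gives -45, actual t_11 = -45 ✓
n=12: candidate gives -150, actual t_12 = -150 ✓
n=13: candidate gives 621, actual t_13 = 621 ✓
n=14: candidate gives -1619, actual t_14 = -1619 ✓
n=15: candidate gives 3454, actual t_15 = 3454 ✓
n=16: candidate gives -6514, actual t_16 = -6514 ✓
n=17: candidate gives 11004, actual t_17 = 11004 ✓
n=18: candidate gives -16541, actual t_18 = -16541 ✓
n=19: candidate gives 21090, actual t_19 = 21090 ✓
n=20: candidate gives -19195, actual t_20 = -19195 ✓
n=21: candidate gives -1147, actual t_21 = -1147 ✓
n=22: candidate gives 62910, actual t_22 = 62910 ✓
n=23: candidate gives -205642, actual t_23 = -205642 ✓
n=24: candidate gives 489948, actual t_24 = 489948 ✓

yes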